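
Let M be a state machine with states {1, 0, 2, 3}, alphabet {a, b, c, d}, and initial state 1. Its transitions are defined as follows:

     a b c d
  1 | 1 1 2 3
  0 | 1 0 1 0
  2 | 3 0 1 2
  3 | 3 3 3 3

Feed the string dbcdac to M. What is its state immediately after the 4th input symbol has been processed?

3

1 → 3 → 3 → 3 → 3
After 4 symbols: 3.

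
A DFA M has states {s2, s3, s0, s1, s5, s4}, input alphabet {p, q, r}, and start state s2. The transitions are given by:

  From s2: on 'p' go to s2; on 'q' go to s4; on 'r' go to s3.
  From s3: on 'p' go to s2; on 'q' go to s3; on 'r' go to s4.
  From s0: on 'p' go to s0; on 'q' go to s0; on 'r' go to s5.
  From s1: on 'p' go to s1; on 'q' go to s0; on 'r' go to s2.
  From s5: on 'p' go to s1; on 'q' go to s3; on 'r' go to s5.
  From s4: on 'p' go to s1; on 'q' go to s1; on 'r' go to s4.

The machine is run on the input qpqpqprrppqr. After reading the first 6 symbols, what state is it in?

start at s2
read 'q': s2 → s4
read 'p': s4 → s1
read 'q': s1 → s0
read 'p': s0 → s0
read 'q': s0 → s0
read 'p': s0 → s0
After 6 symbols: s0.

s0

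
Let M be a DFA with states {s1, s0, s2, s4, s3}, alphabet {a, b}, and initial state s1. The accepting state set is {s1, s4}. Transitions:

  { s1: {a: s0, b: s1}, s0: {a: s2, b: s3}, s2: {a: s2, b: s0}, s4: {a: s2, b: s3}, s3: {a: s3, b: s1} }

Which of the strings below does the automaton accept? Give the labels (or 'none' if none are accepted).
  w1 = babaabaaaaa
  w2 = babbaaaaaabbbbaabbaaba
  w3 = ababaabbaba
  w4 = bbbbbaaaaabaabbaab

w1:
  start at s1
  read 'b': s1 → s1
  read 'a': s1 → s0
  read 'b': s0 → s3
  read 'a': s3 → s3
  read 'a': s3 → s3
  read 'b': s3 → s1
  read 'a': s1 → s0
  read 'a': s0 → s2
  read 'a': s2 → s2
  read 'a': s2 → s2
  read 'a': s2 → s2
  end s2, rejected
w2:
  start at s1
  read 'b': s1 → s1
  read 'a': s1 → s0
  read 'b': s0 → s3
  read 'b': s3 → s1
  read 'a': s1 → s0
  read 'a': s0 → s2
  read 'a': s2 → s2
  read 'a': s2 → s2
  read 'a': s2 → s2
  read 'a': s2 → s2
  read 'b': s2 → s0
  read 'b': s0 → s3
  read 'b': s3 → s1
  read 'b': s1 → s1
  read 'a': s1 → s0
  read 'a': s0 → s2
  read 'b': s2 → s0
  read 'b': s0 → s3
  read 'a': s3 → s3
  read 'a': s3 → s3
  read 'b': s3 → s1
  read 'a': s1 → s0
  end s0, rejected
w3:
  start at s1
  read 'a': s1 → s0
  read 'b': s0 → s3
  read 'a': s3 → s3
  read 'b': s3 → s1
  read 'a': s1 → s0
  read 'a': s0 → s2
  read 'b': s2 → s0
  read 'b': s0 → s3
  read 'a': s3 → s3
  read 'b': s3 → s1
  read 'a': s1 → s0
  end s0, rejected
w4:
  start at s1
  read 'b': s1 → s1
  read 'b': s1 → s1
  read 'b': s1 → s1
  read 'b': s1 → s1
  read 'b': s1 → s1
  read 'a': s1 → s0
  read 'a': s0 → s2
  read 'a': s2 → s2
  read 'a': s2 → s2
  read 'a': s2 → s2
  read 'b': s2 → s0
  read 'a': s0 → s2
  read 'a': s2 → s2
  read 'b': s2 → s0
  read 'b': s0 → s3
  read 'a': s3 → s3
  read 'a': s3 → s3
  read 'b': s3 → s1
  end s1, accepted

w4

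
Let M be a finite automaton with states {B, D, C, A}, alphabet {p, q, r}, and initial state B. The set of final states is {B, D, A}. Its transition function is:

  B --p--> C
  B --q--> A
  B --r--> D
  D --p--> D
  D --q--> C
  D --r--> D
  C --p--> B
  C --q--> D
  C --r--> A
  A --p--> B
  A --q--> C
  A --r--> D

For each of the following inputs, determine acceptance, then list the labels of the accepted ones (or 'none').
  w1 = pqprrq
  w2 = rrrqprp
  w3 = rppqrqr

w2, w3

w1: B → C → D → D → D → D → C  → end C, rejected
w2: B → D → D → D → C → B → D → D  → end D, accepted
w3: B → D → D → D → C → A → C → A  → end A, accepted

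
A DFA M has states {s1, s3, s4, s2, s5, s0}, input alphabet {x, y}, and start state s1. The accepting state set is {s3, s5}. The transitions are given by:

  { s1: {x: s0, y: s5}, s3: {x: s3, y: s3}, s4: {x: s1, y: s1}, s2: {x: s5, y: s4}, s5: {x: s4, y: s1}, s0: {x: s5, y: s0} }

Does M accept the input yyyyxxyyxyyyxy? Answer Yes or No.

No

start at s1
read 'y': s1 → s5
read 'y': s5 → s1
read 'y': s1 → s5
read 'y': s5 → s1
read 'x': s1 → s0
read 'x': s0 → s5
read 'y': s5 → s1
read 'y': s1 → s5
read 'x': s5 → s4
read 'y': s4 → s1
read 'y': s1 → s5
read 'y': s5 → s1
read 'x': s1 → s0
read 'y': s0 → s0
End state s0 is not accepting.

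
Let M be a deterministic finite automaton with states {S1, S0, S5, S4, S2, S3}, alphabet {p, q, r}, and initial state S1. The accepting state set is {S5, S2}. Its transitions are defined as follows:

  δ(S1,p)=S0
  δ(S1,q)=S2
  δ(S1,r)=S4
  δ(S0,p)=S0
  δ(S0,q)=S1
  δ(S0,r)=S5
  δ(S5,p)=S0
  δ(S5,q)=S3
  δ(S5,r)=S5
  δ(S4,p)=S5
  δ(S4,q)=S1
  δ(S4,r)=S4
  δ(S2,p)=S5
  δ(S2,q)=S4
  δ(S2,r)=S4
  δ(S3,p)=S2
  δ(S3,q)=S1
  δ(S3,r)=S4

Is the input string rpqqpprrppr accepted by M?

start at S1
read 'r': S1 → S4
read 'p': S4 → S5
read 'q': S5 → S3
read 'q': S3 → S1
read 'p': S1 → S0
read 'p': S0 → S0
read 'r': S0 → S5
read 'r': S5 → S5
read 'p': S5 → S0
read 'p': S0 → S0
read 'r': S0 → S5
End state S5 is accepting.

Yes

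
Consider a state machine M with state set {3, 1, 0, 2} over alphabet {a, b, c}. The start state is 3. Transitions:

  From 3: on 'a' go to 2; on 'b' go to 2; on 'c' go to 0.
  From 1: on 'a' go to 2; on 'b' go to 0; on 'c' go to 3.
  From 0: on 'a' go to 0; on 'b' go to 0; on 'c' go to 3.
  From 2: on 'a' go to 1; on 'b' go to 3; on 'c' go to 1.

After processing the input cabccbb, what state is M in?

0

start at 3
read 'c': 3 → 0
read 'a': 0 → 0
read 'b': 0 → 0
read 'c': 0 → 3
read 'c': 3 → 0
read 'b': 0 → 0
read 'b': 0 → 0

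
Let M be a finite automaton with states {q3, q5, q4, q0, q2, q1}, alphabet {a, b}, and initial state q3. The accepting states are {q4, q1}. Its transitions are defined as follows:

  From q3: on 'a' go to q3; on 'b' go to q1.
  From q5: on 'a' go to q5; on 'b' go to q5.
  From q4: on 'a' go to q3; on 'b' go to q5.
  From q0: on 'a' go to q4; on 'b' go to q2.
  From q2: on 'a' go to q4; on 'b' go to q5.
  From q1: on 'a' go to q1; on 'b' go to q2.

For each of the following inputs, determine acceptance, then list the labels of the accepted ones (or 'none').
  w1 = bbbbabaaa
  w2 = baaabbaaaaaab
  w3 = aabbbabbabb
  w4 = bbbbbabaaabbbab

w1: q3 → q1 → q2 → q5 → q5 → q5 → q5 → q5 → q5 → q5  → end q5, rejected
w2: q3 → q1 → q1 → q1 → q1 → q2 → q5 → q5 → q5 → q5 → q5 → q5 → q5 → q5  → end q5, rejected
w3: q3 → q3 → q3 → q1 → q2 → q5 → q5 → q5 → q5 → q5 → q5 → q5  → end q5, rejected
w4: q3 → q1 → q2 → q5 → q5 → q5 → q5 → q5 → q5 → q5 → q5 → q5 → q5 → q5 → q5 → q5  → end q5, rejected

none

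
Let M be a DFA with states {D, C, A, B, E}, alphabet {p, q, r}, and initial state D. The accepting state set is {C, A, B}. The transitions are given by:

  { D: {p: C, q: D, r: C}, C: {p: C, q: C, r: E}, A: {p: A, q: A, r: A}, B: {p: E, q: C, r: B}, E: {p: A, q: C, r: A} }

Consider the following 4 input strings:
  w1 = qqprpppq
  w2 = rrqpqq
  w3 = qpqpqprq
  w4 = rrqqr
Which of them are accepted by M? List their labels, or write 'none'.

w1, w2, w3

w1: D → D → D → C → E → A → A → A → A  → end A, accepted
w2: D → C → E → C → C → C → C  → end C, accepted
w3: D → D → C → C → C → C → C → E → C  → end C, accepted
w4: D → C → E → C → C → E  → end E, rejected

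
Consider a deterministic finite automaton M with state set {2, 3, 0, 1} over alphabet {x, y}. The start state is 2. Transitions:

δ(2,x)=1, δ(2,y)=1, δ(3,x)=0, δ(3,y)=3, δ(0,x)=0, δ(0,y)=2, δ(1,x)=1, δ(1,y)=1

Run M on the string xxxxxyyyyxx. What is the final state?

2 → 1 → 1 → 1 → 1 → 1 → 1 → 1 → 1 → 1 → 1 → 1

1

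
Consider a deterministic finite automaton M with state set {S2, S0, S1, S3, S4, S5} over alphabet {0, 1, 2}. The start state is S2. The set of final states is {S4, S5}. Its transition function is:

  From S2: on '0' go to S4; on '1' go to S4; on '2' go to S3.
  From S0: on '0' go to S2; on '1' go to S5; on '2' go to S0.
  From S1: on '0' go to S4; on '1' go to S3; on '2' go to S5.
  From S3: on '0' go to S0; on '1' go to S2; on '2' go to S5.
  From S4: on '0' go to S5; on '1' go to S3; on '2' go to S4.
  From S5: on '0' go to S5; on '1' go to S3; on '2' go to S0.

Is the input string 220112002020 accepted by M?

Trace: S2 -2-> S3 -2-> S5 -0-> S5 -1-> S3 -1-> S2 -2-> S3 -0-> S0 -0-> S2 -2-> S3 -0-> S0 -2-> S0 -0-> S2
End state S2 is not accepting.

No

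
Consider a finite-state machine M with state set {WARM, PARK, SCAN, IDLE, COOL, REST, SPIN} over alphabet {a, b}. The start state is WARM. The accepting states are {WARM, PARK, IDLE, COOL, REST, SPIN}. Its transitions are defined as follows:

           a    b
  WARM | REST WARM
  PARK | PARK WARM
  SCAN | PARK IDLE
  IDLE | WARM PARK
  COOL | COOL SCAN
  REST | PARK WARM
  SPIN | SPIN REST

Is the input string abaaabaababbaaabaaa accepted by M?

Yes

start at WARM
read 'a': WARM → REST
read 'b': REST → WARM
read 'a': WARM → REST
read 'a': REST → PARK
read 'a': PARK → PARK
read 'b': PARK → WARM
read 'a': WARM → REST
read 'a': REST → PARK
read 'b': PARK → WARM
read 'a': WARM → REST
read 'b': REST → WARM
read 'b': WARM → WARM
read 'a': WARM → REST
read 'a': REST → PARK
read 'a': PARK → PARK
read 'b': PARK → WARM
read 'a': WARM → REST
read 'a': REST → PARK
read 'a': PARK → PARK
End state PARK is accepting.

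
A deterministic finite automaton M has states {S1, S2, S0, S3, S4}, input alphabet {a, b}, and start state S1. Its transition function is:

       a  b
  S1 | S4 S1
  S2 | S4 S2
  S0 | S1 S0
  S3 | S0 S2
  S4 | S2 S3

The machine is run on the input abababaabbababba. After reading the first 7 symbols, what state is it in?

S4

S1 → S4 → S3 → S0 → S0 → S1 → S1 → S4
After 7 symbols: S4.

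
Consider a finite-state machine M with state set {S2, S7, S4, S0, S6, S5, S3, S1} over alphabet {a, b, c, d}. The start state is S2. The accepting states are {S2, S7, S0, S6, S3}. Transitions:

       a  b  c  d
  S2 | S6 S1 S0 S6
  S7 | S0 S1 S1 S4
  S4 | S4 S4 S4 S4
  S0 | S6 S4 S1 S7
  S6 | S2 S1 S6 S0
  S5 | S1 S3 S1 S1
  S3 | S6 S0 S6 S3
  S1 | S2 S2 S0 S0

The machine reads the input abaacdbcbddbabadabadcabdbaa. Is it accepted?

start at S2
read 'a': S2 → S6
read 'b': S6 → S1
read 'a': S1 → S2
read 'a': S2 → S6
read 'c': S6 → S6
read 'd': S6 → S0
read 'b': S0 → S4
read 'c': S4 → S4
read 'b': S4 → S4
read 'd': S4 → S4
read 'd': S4 → S4
read 'b': S4 → S4
read 'a': S4 → S4
read 'b': S4 → S4
read 'a': S4 → S4
read 'd': S4 → S4
read 'a': S4 → S4
read 'b': S4 → S4
read 'a': S4 → S4
read 'd': S4 → S4
read 'c': S4 → S4
read 'a': S4 → S4
read 'b': S4 → S4
read 'd': S4 → S4
read 'b': S4 → S4
read 'a': S4 → S4
read 'a': S4 → S4
End state S4 is not accepting.

No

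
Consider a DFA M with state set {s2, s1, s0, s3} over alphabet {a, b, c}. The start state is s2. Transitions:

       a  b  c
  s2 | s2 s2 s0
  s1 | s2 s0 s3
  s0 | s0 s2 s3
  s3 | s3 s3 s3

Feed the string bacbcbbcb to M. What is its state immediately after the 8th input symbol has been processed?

start at s2
read 'b': s2 → s2
read 'a': s2 → s2
read 'c': s2 → s0
read 'b': s0 → s2
read 'c': s2 → s0
read 'b': s0 → s2
read 'b': s2 → s2
read 'c': s2 → s0
After 8 symbols: s0.

s0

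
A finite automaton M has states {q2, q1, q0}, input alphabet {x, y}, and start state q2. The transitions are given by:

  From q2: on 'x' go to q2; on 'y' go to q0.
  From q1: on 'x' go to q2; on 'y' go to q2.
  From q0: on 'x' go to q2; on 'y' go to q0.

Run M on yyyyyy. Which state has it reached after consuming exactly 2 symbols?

q2 → q0 → q0
After 2 symbols: q0.

q0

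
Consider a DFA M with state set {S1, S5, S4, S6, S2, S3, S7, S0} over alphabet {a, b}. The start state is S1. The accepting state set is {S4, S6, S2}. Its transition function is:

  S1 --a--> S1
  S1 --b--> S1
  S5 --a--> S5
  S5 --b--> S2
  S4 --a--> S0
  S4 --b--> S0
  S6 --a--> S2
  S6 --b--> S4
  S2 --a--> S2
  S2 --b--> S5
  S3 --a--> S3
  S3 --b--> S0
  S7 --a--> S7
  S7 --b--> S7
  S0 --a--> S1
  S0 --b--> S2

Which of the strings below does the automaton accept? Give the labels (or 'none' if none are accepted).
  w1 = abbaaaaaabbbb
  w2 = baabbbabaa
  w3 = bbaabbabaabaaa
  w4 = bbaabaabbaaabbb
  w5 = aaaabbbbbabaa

none

w1:
  start at S1
  read 'a': S1 → S1
  read 'b': S1 → S1
  read 'b': S1 → S1
  read 'a': S1 → S1
  read 'a': S1 → S1
  read 'a': S1 → S1
  read 'a': S1 → S1
  read 'a': S1 → S1
  read 'a': S1 → S1
  read 'b': S1 → S1
  read 'b': S1 → S1
  read 'b': S1 → S1
  read 'b': S1 → S1
  end S1, rejected
w2:
  start at S1
  read 'b': S1 → S1
  read 'a': S1 → S1
  read 'a': S1 → S1
  read 'b': S1 → S1
  read 'b': S1 → S1
  read 'b': S1 → S1
  read 'a': S1 → S1
  read 'b': S1 → S1
  read 'a': S1 → S1
  read 'a': S1 → S1
  end S1, rejected
w3:
  start at S1
  read 'b': S1 → S1
  read 'b': S1 → S1
  read 'a': S1 → S1
  read 'a': S1 → S1
  read 'b': S1 → S1
  read 'b': S1 → S1
  read 'a': S1 → S1
  read 'b': S1 → S1
  read 'a': S1 → S1
  read 'a': S1 → S1
  read 'b': S1 → S1
  read 'a': S1 → S1
  read 'a': S1 → S1
  read 'a': S1 → S1
  end S1, rejected
w4:
  start at S1
  read 'b': S1 → S1
  read 'b': S1 → S1
  read 'a': S1 → S1
  read 'a': S1 → S1
  read 'b': S1 → S1
  read 'a': S1 → S1
  read 'a': S1 → S1
  read 'b': S1 → S1
  read 'b': S1 → S1
  read 'a': S1 → S1
  read 'a': S1 → S1
  read 'a': S1 → S1
  read 'b': S1 → S1
  read 'b': S1 → S1
  read 'b': S1 → S1
  end S1, rejected
w5:
  start at S1
  read 'a': S1 → S1
  read 'a': S1 → S1
  read 'a': S1 → S1
  read 'a': S1 → S1
  read 'b': S1 → S1
  read 'b': S1 → S1
  read 'b': S1 → S1
  read 'b': S1 → S1
  read 'b': S1 → S1
  read 'a': S1 → S1
  read 'b': S1 → S1
  read 'a': S1 → S1
  read 'a': S1 → S1
  end S1, rejected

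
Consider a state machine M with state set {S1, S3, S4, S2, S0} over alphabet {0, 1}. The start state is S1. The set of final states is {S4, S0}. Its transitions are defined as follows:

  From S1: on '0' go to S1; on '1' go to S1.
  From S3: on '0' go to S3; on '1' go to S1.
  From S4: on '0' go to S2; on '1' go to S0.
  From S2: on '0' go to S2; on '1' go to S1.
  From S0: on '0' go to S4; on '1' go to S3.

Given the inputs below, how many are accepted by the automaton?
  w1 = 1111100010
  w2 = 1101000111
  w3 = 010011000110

w1:
  start at S1
  read '1': S1 → S1
  read '1': S1 → S1
  read '1': S1 → S1
  read '1': S1 → S1
  read '1': S1 → S1
  read '0': S1 → S1
  read '0': S1 → S1
  read '0': S1 → S1
  read '1': S1 → S1
  read '0': S1 → S1
  end S1, rejected
w2:
  start at S1
  read '1': S1 → S1
  read '1': S1 → S1
  read '0': S1 → S1
  read '1': S1 → S1
  read '0': S1 → S1
  read '0': S1 → S1
  read '0': S1 → S1
  read '1': S1 → S1
  read '1': S1 → S1
  read '1': S1 → S1
  end S1, rejected
w3:
  start at S1
  read '0': S1 → S1
  read '1': S1 → S1
  read '0': S1 → S1
  read '0': S1 → S1
  read '1': S1 → S1
  read '1': S1 → S1
  read '0': S1 → S1
  read '0': S1 → S1
  read '0': S1 → S1
  read '1': S1 → S1
  read '1': S1 → S1
  read '0': S1 → S1
  end S1, rejected

0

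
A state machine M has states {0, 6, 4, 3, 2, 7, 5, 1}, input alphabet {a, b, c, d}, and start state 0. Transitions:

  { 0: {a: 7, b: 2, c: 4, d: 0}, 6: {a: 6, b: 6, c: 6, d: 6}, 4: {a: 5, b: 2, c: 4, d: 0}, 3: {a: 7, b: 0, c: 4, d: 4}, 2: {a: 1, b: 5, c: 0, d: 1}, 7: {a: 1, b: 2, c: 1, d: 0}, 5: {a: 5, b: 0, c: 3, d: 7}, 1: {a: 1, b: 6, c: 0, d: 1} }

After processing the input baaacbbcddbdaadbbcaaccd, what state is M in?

Trace: 0 -b-> 2 -a-> 1 -a-> 1 -a-> 1 -c-> 0 -b-> 2 -b-> 5 -c-> 3 -d-> 4 -d-> 0 -b-> 2 -d-> 1 -a-> 1 -a-> 1 -d-> 1 -b-> 6 -b-> 6 -c-> 6 -a-> 6 -a-> 6 -c-> 6 -c-> 6 -d-> 6

6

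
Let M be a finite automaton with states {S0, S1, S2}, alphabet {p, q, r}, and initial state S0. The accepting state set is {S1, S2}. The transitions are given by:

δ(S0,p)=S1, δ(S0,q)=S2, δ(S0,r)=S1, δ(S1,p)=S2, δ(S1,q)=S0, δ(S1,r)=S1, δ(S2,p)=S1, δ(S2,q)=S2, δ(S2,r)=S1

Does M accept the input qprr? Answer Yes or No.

Trace: S0 -q-> S2 -p-> S1 -r-> S1 -r-> S1
End state S1 is accepting.

Yes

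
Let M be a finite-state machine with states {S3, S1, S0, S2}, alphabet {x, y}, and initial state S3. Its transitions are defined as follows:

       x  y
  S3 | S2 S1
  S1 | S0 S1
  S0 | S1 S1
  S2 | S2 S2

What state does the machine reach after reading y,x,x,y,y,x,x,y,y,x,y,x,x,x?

Trace: S3 -y-> S1 -x-> S0 -x-> S1 -y-> S1 -y-> S1 -x-> S0 -x-> S1 -y-> S1 -y-> S1 -x-> S0 -y-> S1 -x-> S0 -x-> S1 -x-> S0

S0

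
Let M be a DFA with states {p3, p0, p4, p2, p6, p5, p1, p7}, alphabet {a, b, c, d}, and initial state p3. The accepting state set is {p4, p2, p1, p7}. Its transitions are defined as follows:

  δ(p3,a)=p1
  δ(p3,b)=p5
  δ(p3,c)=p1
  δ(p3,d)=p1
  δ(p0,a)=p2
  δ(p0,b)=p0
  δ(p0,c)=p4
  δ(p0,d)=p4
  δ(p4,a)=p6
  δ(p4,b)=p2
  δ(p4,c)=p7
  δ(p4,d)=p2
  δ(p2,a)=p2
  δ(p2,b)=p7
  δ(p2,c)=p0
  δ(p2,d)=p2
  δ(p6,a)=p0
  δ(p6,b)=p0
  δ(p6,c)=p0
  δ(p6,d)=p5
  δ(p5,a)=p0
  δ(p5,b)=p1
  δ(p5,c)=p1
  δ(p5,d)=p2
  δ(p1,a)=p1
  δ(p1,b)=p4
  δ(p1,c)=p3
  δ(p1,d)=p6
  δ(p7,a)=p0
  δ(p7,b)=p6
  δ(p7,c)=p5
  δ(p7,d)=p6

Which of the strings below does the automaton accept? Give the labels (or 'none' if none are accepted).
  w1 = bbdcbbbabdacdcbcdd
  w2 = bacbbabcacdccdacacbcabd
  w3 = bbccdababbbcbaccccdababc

w1: p3 → p5 → p1 → p6 → p0 → p0 → p0 → p0 → p2 → p7 → p6 → p0 → p4 → p2 → p0 → p0 → p4 → p2 → p2  → end p2, accepted
w2: p3 → p5 → p0 → p4 → p2 → p7 → p0 → p0 → p4 → p6 → p0 → p4 → p7 → p5 → p2 → p2 → p0 → p2 → p0 → p0 → p4 → p6 → p0 → p4  → end p4, accepted
w3: p3 → p5 → p1 → p3 → p1 → p6 → p0 → p0 → p2 → p7 → p6 → p0 → p4 → p2 → p2 → p0 → p4 → p7 → p5 → p2 → p2 → p7 → p0 → p0 → p4  → end p4, accepted

w1, w2, w3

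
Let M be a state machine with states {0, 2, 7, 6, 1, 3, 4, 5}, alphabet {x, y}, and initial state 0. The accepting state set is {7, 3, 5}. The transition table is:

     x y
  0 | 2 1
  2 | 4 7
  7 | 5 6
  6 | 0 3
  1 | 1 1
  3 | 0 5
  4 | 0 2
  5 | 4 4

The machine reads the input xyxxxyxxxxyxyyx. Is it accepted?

No

0 → 2 → 7 → 5 → 4 → 0 → 1 → 1 → 1 → 1 → 1 → 1 → 1 → 1 → 1 → 1
End state 1 is not accepting.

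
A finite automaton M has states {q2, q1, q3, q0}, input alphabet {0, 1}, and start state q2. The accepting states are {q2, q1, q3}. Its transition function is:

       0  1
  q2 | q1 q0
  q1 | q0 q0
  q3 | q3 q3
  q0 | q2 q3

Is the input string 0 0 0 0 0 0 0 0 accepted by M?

No

start at q2
read '0': q2 → q1
read '0': q1 → q0
read '0': q0 → q2
read '0': q2 → q1
read '0': q1 → q0
read '0': q0 → q2
read '0': q2 → q1
read '0': q1 → q0
End state q0 is not accepting.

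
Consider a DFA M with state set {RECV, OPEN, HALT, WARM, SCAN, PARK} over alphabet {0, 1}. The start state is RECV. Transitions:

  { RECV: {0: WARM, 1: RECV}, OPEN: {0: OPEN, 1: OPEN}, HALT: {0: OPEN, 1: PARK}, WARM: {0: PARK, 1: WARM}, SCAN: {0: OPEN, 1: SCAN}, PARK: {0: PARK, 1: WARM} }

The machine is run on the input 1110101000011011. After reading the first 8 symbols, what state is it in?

Trace: RECV -1-> RECV -1-> RECV -1-> RECV -0-> WARM -1-> WARM -0-> PARK -1-> WARM -0-> PARK
After 8 symbols: PARK.

PARK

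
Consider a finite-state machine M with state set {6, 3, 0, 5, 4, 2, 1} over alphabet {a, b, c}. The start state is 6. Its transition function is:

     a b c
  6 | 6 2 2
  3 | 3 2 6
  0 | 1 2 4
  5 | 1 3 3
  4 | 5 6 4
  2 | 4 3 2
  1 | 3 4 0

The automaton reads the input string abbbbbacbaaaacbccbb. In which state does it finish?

2

6 → 6 → 2 → 3 → 2 → 3 → 2 → 4 → 4 → 6 → 6 → 6 → 6 → 6 → 2 → 3 → 6 → 2 → 3 → 2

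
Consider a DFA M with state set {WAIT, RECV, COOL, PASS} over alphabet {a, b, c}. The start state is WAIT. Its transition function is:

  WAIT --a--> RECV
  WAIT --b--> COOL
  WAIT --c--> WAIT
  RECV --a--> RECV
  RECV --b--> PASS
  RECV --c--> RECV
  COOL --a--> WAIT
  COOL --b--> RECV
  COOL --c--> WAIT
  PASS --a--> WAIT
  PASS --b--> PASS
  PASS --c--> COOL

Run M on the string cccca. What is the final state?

WAIT → WAIT → WAIT → WAIT → WAIT → RECV

RECV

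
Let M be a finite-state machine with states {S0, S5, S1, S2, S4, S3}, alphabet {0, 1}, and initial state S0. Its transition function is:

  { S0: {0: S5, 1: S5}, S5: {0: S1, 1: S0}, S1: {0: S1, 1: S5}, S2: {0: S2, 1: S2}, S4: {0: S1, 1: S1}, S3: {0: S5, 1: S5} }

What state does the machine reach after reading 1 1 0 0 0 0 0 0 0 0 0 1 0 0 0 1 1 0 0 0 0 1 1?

S0

S0 → S5 → S0 → S5 → S1 → S1 → S1 → S1 → S1 → S1 → S1 → S1 → S5 → S1 → S1 → S1 → S5 → S0 → S5 → S1 → S1 → S1 → S5 → S0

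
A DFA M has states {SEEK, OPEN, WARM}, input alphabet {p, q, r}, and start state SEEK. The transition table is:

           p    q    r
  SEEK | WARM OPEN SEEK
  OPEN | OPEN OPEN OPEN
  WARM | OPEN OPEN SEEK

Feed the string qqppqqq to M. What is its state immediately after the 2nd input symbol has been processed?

start at SEEK
read 'q': SEEK → OPEN
read 'q': OPEN → OPEN
After 2 symbols: OPEN.

OPEN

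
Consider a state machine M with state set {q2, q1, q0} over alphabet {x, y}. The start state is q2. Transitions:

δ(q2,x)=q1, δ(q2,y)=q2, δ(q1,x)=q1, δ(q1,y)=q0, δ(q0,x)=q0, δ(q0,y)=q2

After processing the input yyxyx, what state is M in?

q0

start at q2
read 'y': q2 → q2
read 'y': q2 → q2
read 'x': q2 → q1
read 'y': q1 → q0
read 'x': q0 → q0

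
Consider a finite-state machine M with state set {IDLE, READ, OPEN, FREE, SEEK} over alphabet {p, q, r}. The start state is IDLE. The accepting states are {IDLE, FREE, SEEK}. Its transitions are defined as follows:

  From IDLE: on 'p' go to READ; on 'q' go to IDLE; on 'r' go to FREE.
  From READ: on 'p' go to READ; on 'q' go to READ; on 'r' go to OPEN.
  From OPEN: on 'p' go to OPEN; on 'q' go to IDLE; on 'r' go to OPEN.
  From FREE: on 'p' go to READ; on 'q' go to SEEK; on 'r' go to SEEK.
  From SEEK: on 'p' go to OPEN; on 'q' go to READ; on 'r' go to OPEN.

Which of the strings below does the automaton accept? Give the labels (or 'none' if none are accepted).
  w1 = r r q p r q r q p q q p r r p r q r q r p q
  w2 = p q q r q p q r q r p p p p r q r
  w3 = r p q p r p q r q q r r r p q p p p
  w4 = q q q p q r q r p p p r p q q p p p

w1, w2

w1:
  start at IDLE
  read 'r': IDLE → FREE
  read 'r': FREE → SEEK
  read 'q': SEEK → READ
  read 'p': READ → READ
  read 'r': READ → OPEN
  read 'q': OPEN → IDLE
  read 'r': IDLE → FREE
  read 'q': FREE → SEEK
  read 'p': SEEK → OPEN
  read 'q': OPEN → IDLE
  read 'q': IDLE → IDLE
  read 'p': IDLE → READ
  read 'r': READ → OPEN
  read 'r': OPEN → OPEN
  read 'p': OPEN → OPEN
  read 'r': OPEN → OPEN
  read 'q': OPEN → IDLE
  read 'r': IDLE → FREE
  read 'q': FREE → SEEK
  read 'r': SEEK → OPEN
  read 'p': OPEN → OPEN
  read 'q': OPEN → IDLE
  end IDLE, accepted
w2:
  start at IDLE
  read 'p': IDLE → READ
  read 'q': READ → READ
  read 'q': READ → READ
  read 'r': READ → OPEN
  read 'q': OPEN → IDLE
  read 'p': IDLE → READ
  read 'q': READ → READ
  read 'r': READ → OPEN
  read 'q': OPEN → IDLE
  read 'r': IDLE → FREE
  read 'p': FREE → READ
  read 'p': READ → READ
  read 'p': READ → READ
  read 'p': READ → READ
  read 'r': READ → OPEN
  read 'q': OPEN → IDLE
  read 'r': IDLE → FREE
  end FREE, accepted
w3:
  start at IDLE
  read 'r': IDLE → FREE
  read 'p': FREE → READ
  read 'q': READ → READ
  read 'p': READ → READ
  read 'r': READ → OPEN
  read 'p': OPEN → OPEN
  read 'q': OPEN → IDLE
  read 'r': IDLE → FREE
  read 'q': FREE → SEEK
  read 'q': SEEK → READ
  read 'r': READ → OPEN
  read 'r': OPEN → OPEN
  read 'r': OPEN → OPEN
  read 'p': OPEN → OPEN
  read 'q': OPEN → IDLE
  read 'p': IDLE → READ
  read 'p': READ → READ
  read 'p': READ → READ
  end READ, rejected
w4:
  start at IDLE
  read 'q': IDLE → IDLE
  read 'q': IDLE → IDLE
  read 'q': IDLE → IDLE
  read 'p': IDLE → READ
  read 'q': READ → READ
  read 'r': READ → OPEN
  read 'q': OPEN → IDLE
  read 'r': IDLE → FREE
  read 'p': FREE → READ
  read 'p': READ → READ
  read 'p': READ → READ
  read 'r': READ → OPEN
  read 'p': OPEN → OPEN
  read 'q': OPEN → IDLE
  read 'q': IDLE → IDLE
  read 'p': IDLE → READ
  read 'p': READ → READ
  read 'p': READ → READ
  end READ, rejected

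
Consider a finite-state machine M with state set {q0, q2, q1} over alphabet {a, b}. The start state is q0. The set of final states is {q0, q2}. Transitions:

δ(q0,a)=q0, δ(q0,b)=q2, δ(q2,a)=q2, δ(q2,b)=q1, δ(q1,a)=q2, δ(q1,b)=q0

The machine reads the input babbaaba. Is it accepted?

q0 → q2 → q2 → q1 → q0 → q0 → q0 → q2 → q2
End state q2 is accepting.

Yes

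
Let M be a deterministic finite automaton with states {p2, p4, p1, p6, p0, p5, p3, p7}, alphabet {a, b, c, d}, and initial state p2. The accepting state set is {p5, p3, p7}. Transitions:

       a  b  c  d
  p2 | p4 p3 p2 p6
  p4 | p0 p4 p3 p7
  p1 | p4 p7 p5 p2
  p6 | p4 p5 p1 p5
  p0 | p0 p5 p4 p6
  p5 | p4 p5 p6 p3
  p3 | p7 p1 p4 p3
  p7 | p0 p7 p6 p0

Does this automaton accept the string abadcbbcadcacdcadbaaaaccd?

Yes

start at p2
read 'a': p2 → p4
read 'b': p4 → p4
read 'a': p4 → p0
read 'd': p0 → p6
read 'c': p6 → p1
read 'b': p1 → p7
read 'b': p7 → p7
read 'c': p7 → p6
read 'a': p6 → p4
read 'd': p4 → p7
read 'c': p7 → p6
read 'a': p6 → p4
read 'c': p4 → p3
read 'd': p3 → p3
read 'c': p3 → p4
read 'a': p4 → p0
read 'd': p0 → p6
read 'b': p6 → p5
read 'a': p5 → p4
read 'a': p4 → p0
read 'a': p0 → p0
read 'a': p0 → p0
read 'c': p0 → p4
read 'c': p4 → p3
read 'd': p3 → p3
End state p3 is accepting.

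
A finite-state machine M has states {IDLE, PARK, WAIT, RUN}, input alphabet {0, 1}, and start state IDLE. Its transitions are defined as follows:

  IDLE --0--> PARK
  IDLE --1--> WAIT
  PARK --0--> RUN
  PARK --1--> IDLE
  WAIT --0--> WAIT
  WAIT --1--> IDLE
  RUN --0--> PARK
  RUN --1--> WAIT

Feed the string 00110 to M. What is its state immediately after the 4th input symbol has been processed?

IDLE

Trace: IDLE -0-> PARK -0-> RUN -1-> WAIT -1-> IDLE
After 4 symbols: IDLE.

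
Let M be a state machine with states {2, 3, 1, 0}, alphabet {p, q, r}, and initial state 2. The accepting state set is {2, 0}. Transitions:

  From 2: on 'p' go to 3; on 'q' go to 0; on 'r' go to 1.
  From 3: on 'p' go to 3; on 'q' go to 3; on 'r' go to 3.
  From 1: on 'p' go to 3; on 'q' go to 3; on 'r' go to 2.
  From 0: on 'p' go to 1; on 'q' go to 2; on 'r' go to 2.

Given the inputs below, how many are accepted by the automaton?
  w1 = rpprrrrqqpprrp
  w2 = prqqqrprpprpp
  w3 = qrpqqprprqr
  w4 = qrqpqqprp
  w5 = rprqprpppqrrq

w1:
  start at 2
  read 'r': 2 → 1
  read 'p': 1 → 3
  read 'p': 3 → 3
  read 'r': 3 → 3
  read 'r': 3 → 3
  read 'r': 3 → 3
  read 'r': 3 → 3
  read 'q': 3 → 3
  read 'q': 3 → 3
  read 'p': 3 → 3
  read 'p': 3 → 3
  read 'r': 3 → 3
  read 'r': 3 → 3
  read 'p': 3 → 3
  end 3, rejected
w2:
  start at 2
  read 'p': 2 → 3
  read 'r': 3 → 3
  read 'q': 3 → 3
  read 'q': 3 → 3
  read 'q': 3 → 3
  read 'r': 3 → 3
  read 'p': 3 → 3
  read 'r': 3 → 3
  read 'p': 3 → 3
  read 'p': 3 → 3
  read 'r': 3 → 3
  read 'p': 3 → 3
  read 'p': 3 → 3
  end 3, rejected
w3:
  start at 2
  read 'q': 2 → 0
  read 'r': 0 → 2
  read 'p': 2 → 3
  read 'q': 3 → 3
  read 'q': 3 → 3
  read 'p': 3 → 3
  read 'r': 3 → 3
  read 'p': 3 → 3
  read 'r': 3 → 3
  read 'q': 3 → 3
  read 'r': 3 → 3
  end 3, rejected
w4:
  start at 2
  read 'q': 2 → 0
  read 'r': 0 → 2
  read 'q': 2 → 0
  read 'p': 0 → 1
  read 'q': 1 → 3
  read 'q': 3 → 3
  read 'p': 3 → 3
  read 'r': 3 → 3
  read 'p': 3 → 3
  end 3, rejected
w5:
  start at 2
  read 'r': 2 → 1
  read 'p': 1 → 3
  read 'r': 3 → 3
  read 'q': 3 → 3
  read 'p': 3 → 3
  read 'r': 3 → 3
  read 'p': 3 → 3
  read 'p': 3 → 3
  read 'p': 3 → 3
  read 'q': 3 → 3
  read 'r': 3 → 3
  read 'r': 3 → 3
  read 'q': 3 → 3
  end 3, rejected

0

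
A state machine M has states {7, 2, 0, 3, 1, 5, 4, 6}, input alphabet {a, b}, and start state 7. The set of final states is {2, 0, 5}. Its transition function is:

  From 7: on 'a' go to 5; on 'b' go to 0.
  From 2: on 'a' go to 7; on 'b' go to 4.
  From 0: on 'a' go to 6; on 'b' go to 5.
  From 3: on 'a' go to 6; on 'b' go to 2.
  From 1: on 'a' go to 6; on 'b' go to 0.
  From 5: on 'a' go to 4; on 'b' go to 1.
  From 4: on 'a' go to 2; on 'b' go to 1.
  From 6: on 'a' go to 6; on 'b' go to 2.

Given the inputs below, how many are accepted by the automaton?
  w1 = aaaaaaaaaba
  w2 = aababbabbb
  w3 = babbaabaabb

w1:
  start at 7
  read 'a': 7 → 5
  read 'a': 5 → 4
  read 'a': 4 → 2
  read 'a': 2 → 7
  read 'a': 7 → 5
  read 'a': 5 → 4
  read 'a': 4 → 2
  read 'a': 2 → 7
  read 'a': 7 → 5
  read 'b': 5 → 1
  read 'a': 1 → 6
  end 6, rejected
w2:
  start at 7
  read 'a': 7 → 5
  read 'a': 5 → 4
  read 'b': 4 → 1
  read 'a': 1 → 6
  read 'b': 6 → 2
  read 'b': 2 → 4
  read 'a': 4 → 2
  read 'b': 2 → 4
  read 'b': 4 → 1
  read 'b': 1 → 0
  end 0, accepted
w3:
  start at 7
  read 'b': 7 → 0
  read 'a': 0 → 6
  read 'b': 6 → 2
  read 'b': 2 → 4
  read 'a': 4 → 2
  read 'a': 2 → 7
  read 'b': 7 → 0
  read 'a': 0 → 6
  read 'a': 6 → 6
  read 'b': 6 → 2
  read 'b': 2 → 4
  end 4, rejected

1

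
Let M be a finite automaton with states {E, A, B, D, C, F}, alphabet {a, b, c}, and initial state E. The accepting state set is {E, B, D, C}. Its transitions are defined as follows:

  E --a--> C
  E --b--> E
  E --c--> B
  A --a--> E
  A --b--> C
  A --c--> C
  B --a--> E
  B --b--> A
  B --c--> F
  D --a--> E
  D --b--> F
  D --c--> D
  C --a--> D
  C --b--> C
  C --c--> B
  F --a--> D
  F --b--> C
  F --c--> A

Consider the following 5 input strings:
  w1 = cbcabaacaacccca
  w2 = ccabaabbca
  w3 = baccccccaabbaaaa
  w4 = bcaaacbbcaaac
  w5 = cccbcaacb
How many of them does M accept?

4

w1: E → B → A → C → D → F → D → E → B → E → C → B → F → A → C → D  → end D, accepted
w2: E → B → F → D → F → D → E → E → E → B → E  → end E, accepted
w3: E → E → C → B → F → A → C → B → F → D → E → E → E → C → D → E → C  → end C, accepted
w4: E → E → B → E → C → D → D → F → C → B → E → C → D → D  → end D, accepted
w5: E → B → F → A → C → B → E → C → B → A  → end A, rejected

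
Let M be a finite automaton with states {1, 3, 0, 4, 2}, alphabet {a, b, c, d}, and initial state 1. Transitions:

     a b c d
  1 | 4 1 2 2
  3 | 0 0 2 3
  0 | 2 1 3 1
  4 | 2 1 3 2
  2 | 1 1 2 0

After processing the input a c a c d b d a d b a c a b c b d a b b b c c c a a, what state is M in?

4

Trace: 1 -a-> 4 -c-> 3 -a-> 0 -c-> 3 -d-> 3 -b-> 0 -d-> 1 -a-> 4 -d-> 2 -b-> 1 -a-> 4 -c-> 3 -a-> 0 -b-> 1 -c-> 2 -b-> 1 -d-> 2 -a-> 1 -b-> 1 -b-> 1 -b-> 1 -c-> 2 -c-> 2 -c-> 2 -a-> 1 -a-> 4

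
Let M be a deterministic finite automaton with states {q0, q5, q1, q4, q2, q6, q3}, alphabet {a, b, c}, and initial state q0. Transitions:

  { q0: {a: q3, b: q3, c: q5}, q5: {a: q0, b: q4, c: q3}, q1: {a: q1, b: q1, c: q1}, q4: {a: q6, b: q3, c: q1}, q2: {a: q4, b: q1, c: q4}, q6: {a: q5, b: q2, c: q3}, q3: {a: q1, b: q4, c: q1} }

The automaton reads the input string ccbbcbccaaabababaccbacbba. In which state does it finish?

Trace: q0 -c-> q5 -c-> q3 -b-> q4 -b-> q3 -c-> q1 -b-> q1 -c-> q1 -c-> q1 -a-> q1 -a-> q1 -a-> q1 -b-> q1 -a-> q1 -b-> q1 -a-> q1 -b-> q1 -a-> q1 -c-> q1 -c-> q1 -b-> q1 -a-> q1 -c-> q1 -b-> q1 -b-> q1 -a-> q1

q1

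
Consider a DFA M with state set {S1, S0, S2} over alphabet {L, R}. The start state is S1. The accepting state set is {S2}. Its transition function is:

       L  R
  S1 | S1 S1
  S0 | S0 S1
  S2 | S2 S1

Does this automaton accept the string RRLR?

No

Trace: S1 -R-> S1 -R-> S1 -L-> S1 -R-> S1
End state S1 is not accepting.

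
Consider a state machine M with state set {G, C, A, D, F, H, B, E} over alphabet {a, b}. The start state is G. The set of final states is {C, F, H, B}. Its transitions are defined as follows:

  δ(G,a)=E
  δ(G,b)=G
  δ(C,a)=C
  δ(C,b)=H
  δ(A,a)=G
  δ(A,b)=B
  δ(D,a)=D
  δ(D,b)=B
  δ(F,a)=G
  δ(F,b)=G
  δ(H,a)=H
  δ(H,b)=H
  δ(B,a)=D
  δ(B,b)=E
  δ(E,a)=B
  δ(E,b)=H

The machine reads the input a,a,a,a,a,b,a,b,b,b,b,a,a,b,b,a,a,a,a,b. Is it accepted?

start at G
read 'a': G → E
read 'a': E → B
read 'a': B → D
read 'a': D → D
read 'a': D → D
read 'b': D → B
read 'a': B → D
read 'b': D → B
read 'b': B → E
read 'b': E → H
read 'b': H → H
read 'a': H → H
read 'a': H → H
read 'b': H → H
read 'b': H → H
read 'a': H → H
read 'a': H → H
read 'a': H → H
read 'a': H → H
read 'b': H → H
End state H is accepting.

Yes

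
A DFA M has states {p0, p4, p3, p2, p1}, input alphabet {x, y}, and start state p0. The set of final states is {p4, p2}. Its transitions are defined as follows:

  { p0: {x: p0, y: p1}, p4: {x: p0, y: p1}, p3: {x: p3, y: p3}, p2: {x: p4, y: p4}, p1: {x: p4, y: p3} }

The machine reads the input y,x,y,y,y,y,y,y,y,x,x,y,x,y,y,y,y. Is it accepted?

No

start at p0
read 'y': p0 → p1
read 'x': p1 → p4
read 'y': p4 → p1
read 'y': p1 → p3
read 'y': p3 → p3
read 'y': p3 → p3
read 'y': p3 → p3
read 'y': p3 → p3
read 'y': p3 → p3
read 'x': p3 → p3
read 'x': p3 → p3
read 'y': p3 → p3
read 'x': p3 → p3
read 'y': p3 → p3
read 'y': p3 → p3
read 'y': p3 → p3
read 'y': p3 → p3
End state p3 is not accepting.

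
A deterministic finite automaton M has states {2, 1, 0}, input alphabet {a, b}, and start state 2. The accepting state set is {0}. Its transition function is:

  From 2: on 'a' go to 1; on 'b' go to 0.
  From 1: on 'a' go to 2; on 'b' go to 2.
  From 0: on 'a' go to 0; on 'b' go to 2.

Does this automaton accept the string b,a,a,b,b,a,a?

Trace: 2 -b-> 0 -a-> 0 -a-> 0 -b-> 2 -b-> 0 -a-> 0 -a-> 0
End state 0 is accepting.

Yes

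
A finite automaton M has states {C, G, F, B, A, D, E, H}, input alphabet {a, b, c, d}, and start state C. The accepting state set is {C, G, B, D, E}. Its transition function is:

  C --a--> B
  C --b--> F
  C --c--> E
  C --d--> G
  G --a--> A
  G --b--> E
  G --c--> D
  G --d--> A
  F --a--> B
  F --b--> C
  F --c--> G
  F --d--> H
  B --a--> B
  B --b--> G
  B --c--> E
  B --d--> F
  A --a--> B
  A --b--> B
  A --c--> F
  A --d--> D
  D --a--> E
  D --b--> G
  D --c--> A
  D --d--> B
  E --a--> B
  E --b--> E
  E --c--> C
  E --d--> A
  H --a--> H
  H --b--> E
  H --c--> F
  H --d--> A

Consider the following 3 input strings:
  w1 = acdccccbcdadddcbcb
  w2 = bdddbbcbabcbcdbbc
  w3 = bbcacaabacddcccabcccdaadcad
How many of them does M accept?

w1:
  start at C
  read 'a': C → B
  read 'c': B → E
  read 'd': E → A
  read 'c': A → F
  read 'c': F → G
  read 'c': G → D
  read 'c': D → A
  read 'b': A → B
  read 'c': B → E
  read 'd': E → A
  read 'a': A → B
  read 'd': B → F
  read 'd': F → H
  read 'd': H → A
  read 'c': A → F
  read 'b': F → C
  read 'c': C → E
  read 'b': E → E
  end E, accepted
w2:
  start at C
  read 'b': C → F
  read 'd': F → H
  read 'd': H → A
  read 'd': A → D
  read 'b': D → G
  read 'b': G → E
  read 'c': E → C
  read 'b': C → F
  read 'a': F → B
  read 'b': B → G
  read 'c': G → D
  read 'b': D → G
  read 'c': G → D
  read 'd': D → B
  read 'b': B → G
  read 'b': G → E
  read 'c': E → C
  end C, accepted
w3:
  start at C
  read 'b': C → F
  read 'b': F → C
  read 'c': C → E
  read 'a': E → B
  read 'c': B → E
  read 'a': E → B
  read 'a': B → B
  read 'b': B → G
  read 'a': G → A
  read 'c': A → F
  read 'd': F → H
  read 'd': H → A
  read 'c': A → F
  read 'c': F → G
  read 'c': G → D
  read 'a': D → E
  read 'b': E → E
  read 'c': E → C
  read 'c': C → E
  read 'c': E → C
  read 'd': C → G
  read 'a': G → A
  read 'a': A → B
  read 'd': B → F
  read 'c': F → G
  read 'a': G → A
  read 'd': A → D
  end D, accepted

3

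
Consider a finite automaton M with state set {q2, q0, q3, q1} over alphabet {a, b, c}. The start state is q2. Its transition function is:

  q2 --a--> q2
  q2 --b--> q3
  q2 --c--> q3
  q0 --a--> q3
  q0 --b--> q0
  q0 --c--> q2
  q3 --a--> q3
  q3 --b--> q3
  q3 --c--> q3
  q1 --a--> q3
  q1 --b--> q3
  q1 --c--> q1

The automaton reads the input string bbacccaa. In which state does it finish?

q3

start at q2
read 'b': q2 → q3
read 'b': q3 → q3
read 'a': q3 → q3
read 'c': q3 → q3
read 'c': q3 → q3
read 'c': q3 → q3
read 'a': q3 → q3
read 'a': q3 → q3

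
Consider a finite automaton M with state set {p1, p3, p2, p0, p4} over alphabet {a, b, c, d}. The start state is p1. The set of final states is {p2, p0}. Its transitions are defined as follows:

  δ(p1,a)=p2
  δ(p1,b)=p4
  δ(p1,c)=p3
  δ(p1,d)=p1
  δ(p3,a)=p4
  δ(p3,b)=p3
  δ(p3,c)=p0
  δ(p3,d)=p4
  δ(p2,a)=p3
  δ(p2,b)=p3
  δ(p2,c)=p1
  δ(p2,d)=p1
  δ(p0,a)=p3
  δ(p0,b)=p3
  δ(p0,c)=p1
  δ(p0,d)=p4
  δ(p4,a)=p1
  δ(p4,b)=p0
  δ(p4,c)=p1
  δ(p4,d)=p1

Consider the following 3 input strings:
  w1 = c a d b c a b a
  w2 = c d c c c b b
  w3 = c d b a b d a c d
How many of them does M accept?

0

w1:
  start at p1
  read 'c': p1 → p3
  read 'a': p3 → p4
  read 'd': p4 → p1
  read 'b': p1 → p4
  read 'c': p4 → p1
  read 'a': p1 → p2
  read 'b': p2 → p3
  read 'a': p3 → p4
  end p4, rejected
w2:
  start at p1
  read 'c': p1 → p3
  read 'd': p3 → p4
  read 'c': p4 → p1
  read 'c': p1 → p3
  read 'c': p3 → p0
  read 'b': p0 → p3
  read 'b': p3 → p3
  end p3, rejected
w3:
  start at p1
  read 'c': p1 → p3
  read 'd': p3 → p4
  read 'b': p4 → p0
  read 'a': p0 → p3
  read 'b': p3 → p3
  read 'd': p3 → p4
  read 'a': p4 → p1
  read 'c': p1 → p3
  read 'd': p3 → p4
  end p4, rejected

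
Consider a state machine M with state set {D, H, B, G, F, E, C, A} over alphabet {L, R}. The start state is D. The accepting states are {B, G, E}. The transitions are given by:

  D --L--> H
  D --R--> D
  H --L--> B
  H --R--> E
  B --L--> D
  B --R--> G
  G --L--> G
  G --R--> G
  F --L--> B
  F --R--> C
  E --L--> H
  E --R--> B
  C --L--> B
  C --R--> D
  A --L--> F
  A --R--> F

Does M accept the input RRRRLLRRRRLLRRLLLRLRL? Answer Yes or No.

D → D → D → D → D → H → B → G → G → G → G → G → G → G → G → G → G → G → G → G → G → G
End state G is accepting.

Yes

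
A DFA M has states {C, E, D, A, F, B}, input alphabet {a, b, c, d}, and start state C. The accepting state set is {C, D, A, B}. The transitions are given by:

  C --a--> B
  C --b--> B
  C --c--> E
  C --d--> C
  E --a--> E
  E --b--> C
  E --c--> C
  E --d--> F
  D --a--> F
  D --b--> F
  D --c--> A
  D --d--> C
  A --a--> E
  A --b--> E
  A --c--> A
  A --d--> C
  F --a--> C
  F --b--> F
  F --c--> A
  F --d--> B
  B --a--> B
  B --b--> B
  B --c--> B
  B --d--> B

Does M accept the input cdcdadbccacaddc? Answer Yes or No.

Trace: C -c-> E -d-> F -c-> A -d-> C -a-> B -d-> B -b-> B -c-> B -c-> B -a-> B -c-> B -a-> B -d-> B -d-> B -c-> B
End state B is accepting.

Yes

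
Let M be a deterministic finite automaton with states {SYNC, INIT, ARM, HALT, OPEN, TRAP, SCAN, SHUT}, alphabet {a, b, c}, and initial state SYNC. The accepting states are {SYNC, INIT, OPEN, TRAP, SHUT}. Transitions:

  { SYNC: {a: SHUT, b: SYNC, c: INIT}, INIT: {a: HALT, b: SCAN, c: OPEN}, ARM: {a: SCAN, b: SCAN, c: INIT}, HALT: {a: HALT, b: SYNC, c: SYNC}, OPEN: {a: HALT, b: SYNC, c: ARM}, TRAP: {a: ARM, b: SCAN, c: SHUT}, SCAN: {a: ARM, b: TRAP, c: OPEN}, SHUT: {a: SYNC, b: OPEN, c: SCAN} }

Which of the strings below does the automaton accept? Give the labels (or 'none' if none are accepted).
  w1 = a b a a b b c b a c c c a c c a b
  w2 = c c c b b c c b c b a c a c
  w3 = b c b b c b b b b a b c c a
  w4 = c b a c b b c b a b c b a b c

w1: Trace: SYNC -a-> SHUT -b-> OPEN -a-> HALT -a-> HALT -b-> SYNC -b-> SYNC -c-> INIT -b-> SCAN -a-> ARM -c-> INIT -c-> OPEN -c-> ARM -a-> SCAN -c-> OPEN -c-> ARM -a-> SCAN -b-> TRAP  → end TRAP, accepted
w2: Trace: SYNC -c-> INIT -c-> OPEN -c-> ARM -b-> SCAN -b-> TRAP -c-> SHUT -c-> SCAN -b-> TRAP -c-> SHUT -b-> OPEN -a-> HALT -c-> SYNC -a-> SHUT -c-> SCAN  → end SCAN, rejected
w3: Trace: SYNC -b-> SYNC -c-> INIT -b-> SCAN -b-> TRAP -c-> SHUT -b-> OPEN -b-> SYNC -b-> SYNC -b-> SYNC -a-> SHUT -b-> OPEN -c-> ARM -c-> INIT -a-> HALT  → end HALT, rejected
w4: Trace: SYNC -c-> INIT -b-> SCAN -a-> ARM -c-> INIT -b-> SCAN -b-> TRAP -c-> SHUT -b-> OPEN -a-> HALT -b-> SYNC -c-> INIT -b-> SCAN -a-> ARM -b-> SCAN -c-> OPEN  → end OPEN, accepted

w1, w4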